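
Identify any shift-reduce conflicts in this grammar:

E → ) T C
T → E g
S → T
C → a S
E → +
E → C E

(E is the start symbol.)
No shift-reduce conflicts

A shift-reduce conflict occurs when an LR(0) state has both:
  - a complete (reduce) item [A → α .] (dot at the end), and
  - a shift item [B → β . c γ] (dot before a terminal).

Augment with E' → E and build the canonical LR(0) collection (I0 = CLOSURE({[E' → . E]}), then GOTO on every symbol after a dot until no new states appear). It has 13 states:
  I0: { [C → . a S], [E → . ) T C], [E → . +], [E → . C E], [E' → . E] }  — shift
  I1: { [C → . a S], [E → ) . T C], [E → . ) T C], [E → . +], [E → . C E], [T → . E g] }  — shift
  I2: { [E → + .] }  — reduce
  I3: { [C → . a S], [E → . ) T C], [E → . +], [E → . C E], [E → C . E] }  — shift
  I4: { [E' → E .] }  — accept
  I5: { [C → . a S], [C → a . S], [E → . ) T C], [E → . +], [E → . C E], [S → . T], [T → . E g] }  — shift
  I6: { [T → E . g] }  — shift
  I7: { [C → a S .] }  — reduce
  I8: { [S → T .] }  — reduce
  I9: { [T → E g .] }  — reduce
  I10: { [E → C E .] }  — reduce
  I11: { [C → . a S], [E → ) T . C] }  — shift
  I12: { [E → ) T C .] }  — reduce

No state contains both a complete item and a shift item.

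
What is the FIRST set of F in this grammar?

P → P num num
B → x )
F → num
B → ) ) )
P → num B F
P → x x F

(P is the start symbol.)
{ 'num' }

From F → num:
  - num is a terminal: add 'num' and stop

Collecting: FIRST(F) = { 'num' }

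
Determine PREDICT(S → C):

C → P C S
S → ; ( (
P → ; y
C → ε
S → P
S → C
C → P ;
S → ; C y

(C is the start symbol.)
{ $, ';', 'y' }

PREDICT(S → C) = (FIRST(RHS) \ {ε}) ∪ (FOLLOW(S) if ε ∈ FIRST(RHS), i.e. RHS ⇒* ε)
FIRST(C) = { ';', ε }
FIRST(C) = { ';', ε }
ε ∈ FIRST(C) (the right-hand side is nullable), so add FOLLOW(S) = { $, ';', 'y' }
PREDICT(S → C) = { $, ';', 'y' }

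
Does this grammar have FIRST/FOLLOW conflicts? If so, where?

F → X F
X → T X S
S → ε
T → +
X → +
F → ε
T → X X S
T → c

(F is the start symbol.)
A FIRST/FOLLOW conflict occurs when a non-terminal N has a nullable alternative N → β (β ⇒* ε) and another alternative N → α with FIRST(α) ∩ FOLLOW(N) ≠ ∅: on such a lookahead the parser cannot decide between expanding α and letting N vanish via β.

Nullable non-terminals: F, S.
FIRST sets used below: FIRST(X) = { '+', 'c' }

F: nullable alternative(s) F → ε; FOLLOW(F) = { $ }
  F → X F: FIRST \ {ε} = { '+', 'c' } — disjoint from FOLLOW(F)
  F → ε: FIRST \ {ε} = { } — this is the only nullable alternative, skip
S has a nullable alternative but only one production, so nothing to check.

T, X have no nullable alternative, so no FIRST/FOLLOW check is needed there.

No FIRST/FOLLOW conflicts found.

Answer: No FIRST/FOLLOW conflicts.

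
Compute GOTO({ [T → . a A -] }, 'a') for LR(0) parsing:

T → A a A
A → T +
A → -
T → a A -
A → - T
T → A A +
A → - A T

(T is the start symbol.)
{ [A → . - A T], [A → . - T], [A → . -], [A → . T +], [T → . A A +], [T → . A a A], [T → . a A -], [T → a . A -] }

GOTO(I, 'a') = CLOSURE({ [A → αX.β] : [A → α.Xβ] ∈ I, X = 'a' })

Items with dot before 'a', with the dot advanced:
  [T → . a A -] → [T → a . A -]
Closure of the advanced items:
  [T → a . A -] has the dot before A: add [A → . T +], [A → . -], [A → . - T], [A → . - A T]
  [A → . T +] has the dot before T: add [T → . A a A], [T → . a A -], [T → . A A +]

GOTO = { [A → . - A T], [A → . - T], [A → . -], [A → . T +], [T → . A A +], [T → . A a A], [T → . a A -], [T → a . A -] }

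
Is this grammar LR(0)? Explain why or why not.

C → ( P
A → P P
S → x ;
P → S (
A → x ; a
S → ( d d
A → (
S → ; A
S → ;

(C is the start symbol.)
No. Shift-reduce conflict between [S → ; .] and [A → . (]

A grammar is LR(0) if no state in the canonical LR(0) collection has:
  - both a shift item (dot before a terminal) and a complete item (shift-reduce conflict), or
  - two or more complete items (reduce-reduce conflict; the accept item [C' → C .] counts as a complete item here).

Augment with C' → C and build the canonical LR(0) collection (I0 = CLOSURE({[C' → . C]}), then GOTO on every symbol after a dot until no new states appear). It has 19 states:
  I0: { [C → . ( P], [C' → . C] }  — shift
  I1: { [C → ( . P], [P → . S (], [S → . ( d d], [S → . ; A], [S → . ;], [S → . x ;] }  — shift
  I2: { [C' → C .] }  — accept
  I3: { [S → ( . d d] }  — shift
  I4: { [A → . (], [A → . P P], [A → . x ; a], [P → . S (], [S → . ( d d], [S → . ; A], [S → . ;], [S → . x ;], [S → ; . A], [S → ; .] }  — shift, reduce
  I5: { [C → ( P .] }  — reduce
  I6: { [P → S . (] }  — shift
  I7: { [S → x . ;] }  — shift
  I8: { [S → x ; .] }  — reduce
  I9: { [P → S ( .] }  — reduce
  I10: { [A → ( .], [S → ( . d d] }  — shift, reduce
  I11: { [S → ; A .] }  — reduce
  I12: { [A → P . P], [P → . S (], [S → . ( d d], [S → . ; A], [S → . ;], [S → . x ;] }  — shift
  I13: { [A → x . ; a], [S → x . ;] }  — shift
  I14: { [A → x ; . a], [S → x ; .] }  — shift, reduce
  I15: { [A → x ; a .] }  — reduce
  I16: { [A → P P .] }  — reduce
  I17: { [S → ( d . d] }  — shift
  I18: { [S → ( d d .] }  — reduce

Conflict in state I4:
  Shift-reduce conflict between [S → ; .] and [A → . (]
So the grammar is NOT LR(0).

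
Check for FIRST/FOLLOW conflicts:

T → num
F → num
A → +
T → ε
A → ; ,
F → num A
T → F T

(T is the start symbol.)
A FIRST/FOLLOW conflict occurs when a non-terminal N has a nullable alternative N → β (β ⇒* ε) and another alternative N → α with FIRST(α) ∩ FOLLOW(N) ≠ ∅: on such a lookahead the parser cannot decide between expanding α and letting N vanish via β.

Nullable non-terminals: T.
FIRST sets used below: FIRST(F) = { 'num' }

T: nullable alternative(s) T → ε; FOLLOW(T) = { $ }
  T → num: FIRST \ {ε} = { 'num' } — disjoint from FOLLOW(T)
  T → ε: FIRST \ {ε} = { } — this is the only nullable alternative, skip
  T → F T: FIRST \ {ε} = { 'num' } — disjoint from FOLLOW(T)

A, F have no nullable alternative, so no FIRST/FOLLOW check is needed there.

No FIRST/FOLLOW conflicts found.

Answer: No FIRST/FOLLOW conflicts.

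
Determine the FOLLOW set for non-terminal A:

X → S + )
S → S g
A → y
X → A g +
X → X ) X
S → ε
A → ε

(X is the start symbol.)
{ 'g' }

In X → A g +: A is followed by g '+', add FIRST(g '+') \ {ε} = { 'g' }

Taking the union: FOLLOW(A) = { 'g' }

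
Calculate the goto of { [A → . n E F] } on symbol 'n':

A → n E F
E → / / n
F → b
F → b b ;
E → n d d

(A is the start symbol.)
GOTO(I, 'n') = CLOSURE({ [A → αX.β] : [A → α.Xβ] ∈ I, X = 'n' })

Items with dot before 'n', with the dot advanced:
  [A → . n E F] → [A → n . E F]
Closure of the advanced items:
  [A → n . E F] has the dot before E: add [E → . / / n], [E → . n d d]

GOTO = { [A → n . E F], [E → . / / n], [E → . n d d] }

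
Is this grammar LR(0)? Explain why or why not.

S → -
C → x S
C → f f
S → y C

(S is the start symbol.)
A grammar is LR(0) if no state in the canonical LR(0) collection has:
  - both a shift item (dot before a terminal) and a complete item (shift-reduce conflict), or
  - two or more complete items (reduce-reduce conflict; the accept item [S' → S .] counts as a complete item here).

Augment with S' → S and build the canonical LR(0) collection (I0 = CLOSURE({[S' → . S]}), then GOTO on every symbol after a dot until no new states appear). It has 9 states:
  I0: { [S → . -], [S → . y C], [S' → . S] }  — shift
  I1: { [S → - .] }  — reduce
  I2: { [S' → S .] }  — accept
  I3: { [C → . f f], [C → . x S], [S → y . C] }  — shift
  I4: { [S → y C .] }  — reduce
  I5: { [C → f . f] }  — shift
  I6: { [C → x . S], [S → . -], [S → . y C] }  — shift
  I7: { [C → x S .] }  — reduce
  I8: { [C → f f .] }  — reduce

Every state is either a pure shift/goto state or contains exactly one complete item and nothing to shift — no conflicts. The grammar is LR(0).

Answer: Yes, the grammar is LR(0)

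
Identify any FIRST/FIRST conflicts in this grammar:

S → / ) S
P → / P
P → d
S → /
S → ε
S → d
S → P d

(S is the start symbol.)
FIRST sets of the non-terminals at (or reachable through a nullable prefix from) the front of some alternative:
  FIRST(P) = { '/', 'd' }

Productions for S:
  S → / ) S: FIRST = { '/' }
  S → /: FIRST = { '/' }
  S → ε: FIRST = { ε }
  S → d: FIRST = { 'd' }
  S → P d: FIRST = { '/', 'd' }
Productions for P:
  P → / P: FIRST = { '/' }
  P → d: FIRST = { 'd' }

Conflict for S: S → / ) S and S → /
  Overlap: { '/' }
Conflict for S: S → / ) S and S → P d
  Overlap: { '/' }
Conflict for S: S → / and S → P d
  Overlap: { '/' }
Conflict for S: S → d and S → P d
  Overlap: { 'd' }

Answer: Yes. S → '/' ')' S / S → '/' on { '/' }; S → '/' ')' S / S → P d on { '/' }; S → '/' / S → P d on { '/' }; S → d / S → P d on { 'd' }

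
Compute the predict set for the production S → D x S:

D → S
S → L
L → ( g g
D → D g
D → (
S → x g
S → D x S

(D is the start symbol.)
{ '(', 'x' }

PREDICT(S → D x S) = (FIRST(RHS) \ {ε}) ∪ (FOLLOW(S) if ε ∈ FIRST(RHS), i.e. RHS ⇒* ε)
FIRST(D) = { '(', 'x' }
FIRST(D x S) = { '(', 'x' }
ε ∉ FIRST(D x S), so FOLLOW(S) is not added.
PREDICT(S → D x S) = { '(', 'x' }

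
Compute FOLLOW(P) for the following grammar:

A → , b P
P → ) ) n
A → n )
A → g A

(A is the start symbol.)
{ $ }

To compute FOLLOW(P), find every occurrence of P on a right-hand side N → α P β: add FIRST(β) \ {ε}, and if β is empty or nullable also add FOLLOW(N). Iterate to a fixed point.

In A → , b P: P is at the end, add FOLLOW(A)

The FOLLOW sets referred to above (computed the same way, to a fixed point):
  FOLLOW(A) = { $ }

Taking the union: FOLLOW(P) = { $ }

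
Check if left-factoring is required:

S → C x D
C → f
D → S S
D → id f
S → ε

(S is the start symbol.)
No, left-factoring is not needed

Left-factoring is needed when two productions for the same non-terminal
share a common prefix on the right-hand side.

Productions for S:
  S → C x D
  S → ε
Productions for D:
  D → S S
  D → id f

No common prefixes found.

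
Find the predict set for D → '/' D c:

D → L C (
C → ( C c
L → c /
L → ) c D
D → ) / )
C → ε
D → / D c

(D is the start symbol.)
PREDICT(D → '/' D c) = (FIRST(RHS) \ {ε}) ∪ (FOLLOW(D) if ε ∈ FIRST(RHS), i.e. RHS ⇒* ε)
FIRST('/' D c) = { '/' }
ε ∉ FIRST('/' D c), so FOLLOW(D) is not added.
PREDICT(D → '/' D c) = { '/' }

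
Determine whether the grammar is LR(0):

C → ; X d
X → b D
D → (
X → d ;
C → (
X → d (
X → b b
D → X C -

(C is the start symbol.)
No. Shift-reduce conflict between [X → b b .] and [D → . (]

A grammar is LR(0) if no state in the canonical LR(0) collection has:
  - both a shift item (dot before a terminal) and a complete item (shift-reduce conflict), or
  - two or more complete items (reduce-reduce conflict; the accept item [C' → C .] counts as a complete item here).

Augment with C' → C and build the canonical LR(0) collection (I0 = CLOSURE({[C' → . C]}), then GOTO on every symbol after a dot until no new states appear). It has 16 states:
  I0: { [C → . (], [C → . ; X d], [C' → . C] }  — shift
  I1: { [C → ( .] }  — reduce
  I2: { [C → ; . X d], [X → . b D], [X → . b b], [X → . d (], [X → . d ;] }  — shift
  I3: { [C' → C .] }  — accept
  I4: { [C → ; X . d] }  — shift
  I5: { [D → . (], [D → . X C -], [X → . b D], [X → . b b], [X → . d (], [X → . d ;], [X → b . D], [X → b . b] }  — shift
  I6: { [X → d . (], [X → d . ;] }  — shift
  I7: { [X → d ( .] }  — reduce
  I8: { [X → d ; .] }  — reduce
  I9: { [D → ( .] }  — reduce
  I10: { [X → b D .] }  — reduce
  I11: { [C → . (], [C → . ; X d], [D → X . C -] }  — shift
  I12: { [D → . (], [D → . X C -], [X → . b D], [X → . b b], [X → . d (], [X → . d ;], [X → b . D], [X → b . b], [X → b b .] }  — shift, reduce
  I13: { [D → X C . -] }  — shift
  I14: { [D → X C - .] }  — reduce
  I15: { [C → ; X d .] }  — reduce

Conflict in state I12:
  Shift-reduce conflict between [X → b b .] and [D → . (]
So the grammar is NOT LR(0).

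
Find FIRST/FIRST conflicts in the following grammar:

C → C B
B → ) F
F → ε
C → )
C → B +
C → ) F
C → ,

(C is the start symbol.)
A FIRST/FIRST conflict occurs when two productions N → α and N → β for the same non-terminal have FIRST(α) ∩ FIRST(β) ≠ ∅ (with ε ∈ FIRST of a nullable right-hand side, so two nullable alternatives also conflict).

FIRST sets of the non-terminals at (or reachable through a nullable prefix from) the front of some alternative:
  FIRST(C) = { ')', ',' }
  FIRST(B) = { ')' }

Productions for C:
  C → C B: FIRST = { ')', ',' }
  C → ): FIRST = { ')' }
  C → B +: FIRST = { ')' }
  C → ) F: FIRST = { ')' }
  C → ,: FIRST = { ',' }
B, F have only one production, so no FIRST/FIRST conflict is possible there.

Conflict for C: C → C B and C → )
  Overlap: { ')' }
Conflict for C: C → C B and C → B +
  Overlap: { ')' }
Conflict for C: C → C B and C → ) F
  Overlap: { ')' }
Conflict for C: C → C B and C → ,
  Overlap: { ',' }
Conflict for C: C → ) and C → B +
  Overlap: { ')' }
Conflict for C: C → ) and C → ) F
  Overlap: { ')' }
Conflict for C: C → B + and C → ) F
  Overlap: { ')' }

Answer: Yes. C → C B / C → ')' on { ')' }; C → C B / C → B '+' on { ')' }; C → C B / C → ')' F on { ')' }; C → C B / C → ',' on { ',' }; C → ')' / C → B '+' on { ')' }; C → ')' / C → ')' F on { ')' }; C → B '+' / C → ')' F on { ')' }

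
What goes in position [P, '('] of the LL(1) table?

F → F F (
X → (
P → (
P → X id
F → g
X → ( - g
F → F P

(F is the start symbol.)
To find M[P, '('], we find productions for P where '(' is in the predict set (PREDICT(N → α) = (FIRST(α) \ {ε}) ∪ (FOLLOW(N) if α ⇒* ε)).

Relevant sets:
  FIRST(X) = { '(' }

P → (: PREDICT = { '(' }
  '(' is in predict set, so this production goes in M[P, '(']
P → X id: PREDICT = { '(' }
  '(' is in predict set, so this production goes in M[P, '(']

M[P, '('] = P → (, P → X id  (a multiply-defined cell — the grammar is not LL(1))

Answer: P → (, P → X id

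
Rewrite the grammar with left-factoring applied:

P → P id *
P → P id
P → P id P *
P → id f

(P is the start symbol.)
Left-factoring transforms A → αβ₁ | αβ₂ into A → αA' and A' → β₁ | β₂
(α is the longest common prefix among the alternatives). Repeat until
no nonterminal has two alternatives with a common prefix.

Round 1: P has alternatives sharing prefix 'P id'. Introduce P': P → P id P'
  Add: P' → *
  Add: P' → ε
  Add: P' → P *

No remaining common prefixes — done.

Resulting grammar:
P → P id P'
P' → *
P' → ε
P' → P *
P → id f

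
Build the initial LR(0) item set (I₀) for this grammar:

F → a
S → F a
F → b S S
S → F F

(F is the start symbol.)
{ [F → . a], [F → . b S S], [F' → . F] }

First, augment the grammar with F' → F
I₀ = CLOSURE({ [F' → . F] }):
  [F' → . F] has the dot before F: add [F → . a], [F → . b S S]
No further items can be added.

I₀ = { [F → . a], [F → . b S S], [F' → . F] }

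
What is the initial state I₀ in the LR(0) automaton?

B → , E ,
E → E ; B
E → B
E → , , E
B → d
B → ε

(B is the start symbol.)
{ [B → . , E ,], [B → . d], [B → .], [B' → . B] }

First, augment the grammar with B' → B
I₀ = CLOSURE({ [B' → . B] }):
  [B' → . B] has the dot before B: add [B → . , E ,], [B → . d], [B → .]
No further items can be added.

I₀ = { [B → . , E ,], [B → . d], [B → .], [B' → . B] }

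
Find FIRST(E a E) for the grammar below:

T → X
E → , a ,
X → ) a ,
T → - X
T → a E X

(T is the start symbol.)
{ ',' }

FIRST sets of the non-terminals involved (from the grammar, by fixed-point iteration):
  FIRST(E) = { ',' }

To compute FIRST(E a E), process the symbols left to right:
Symbol E is a non-terminal. Add FIRST(E) \ {ε} = { ',' }
E is not nullable (ε ∉ FIRST(E)), so stop here.
FIRST(E a E) = { ',' }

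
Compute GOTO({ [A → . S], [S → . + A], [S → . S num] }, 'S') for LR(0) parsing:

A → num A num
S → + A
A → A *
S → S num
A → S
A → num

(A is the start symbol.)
{ [A → S .], [S → S . num] }

GOTO(I, 'S') = CLOSURE({ [A → αX.β] : [A → α.Xβ] ∈ I, X = 'S' })

Items with dot before 'S', with the dot advanced:
  [A → . S] → [A → S .]
  [S → . S num] → [S → S . num]
Closure adds nothing (no advanced item has the dot before a non-terminal).

GOTO = { [A → S .], [S → S . num] }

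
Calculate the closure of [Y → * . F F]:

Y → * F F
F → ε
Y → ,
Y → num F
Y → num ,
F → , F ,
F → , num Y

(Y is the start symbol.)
Start with: [Y → * . F F]
  [Y → * . F F] has the dot before F: add [F → .], [F → . , F ,], [F → . , num Y]
No further items can be added.

CLOSURE = { [F → . , F ,], [F → . , num Y], [F → .], [Y → * . F F] }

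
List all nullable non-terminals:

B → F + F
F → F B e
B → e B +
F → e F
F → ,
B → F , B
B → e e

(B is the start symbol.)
A non-terminal is nullable if it can derive ε (the empty string): either it has an ε-production, or it has a production whose right-hand side consists entirely of nullable non-terminals.

There are no ε-productions, so no non-terminal can derive ε.
No non-terminals are nullable.

Answer: None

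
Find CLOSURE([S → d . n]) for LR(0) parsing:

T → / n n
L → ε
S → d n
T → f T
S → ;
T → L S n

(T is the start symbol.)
{ [S → d . n] }

Start with: [S → d . n]
The dot precedes the terminal n, so nothing is added.

CLOSURE = { [S → d . n] }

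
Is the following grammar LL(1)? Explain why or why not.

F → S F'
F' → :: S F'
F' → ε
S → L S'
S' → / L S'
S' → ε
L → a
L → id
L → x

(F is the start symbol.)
Relevant sets:
  FOLLOW(F') = { $ }
  FOLLOW(S') = { $, '::' }

For F':
  PREDICT(F' → :: S F') = { '::' }
  PREDICT(F' → ε) = { $ }
For S':
  PREDICT(S' → '/' L S') = { '/' }
  PREDICT(S' → ε) = { $, '::' }
For L:
  PREDICT(L → a) = { 'a' }
  PREDICT(L → id) = { 'id' }
  PREDICT(L → x) = { 'x' }
F, S have a single production, so nothing to check there.

All predict sets are disjoint. The grammar IS LL(1).

Answer: Yes, the grammar is LL(1).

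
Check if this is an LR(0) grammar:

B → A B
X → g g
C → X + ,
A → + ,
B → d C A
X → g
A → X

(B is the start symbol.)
A grammar is LR(0) if no state in the canonical LR(0) collection has:
  - both a shift item (dot before a terminal) and a complete item (shift-reduce conflict), or
  - two or more complete items (reduce-reduce conflict; the accept item [B' → B .] counts as a complete item here).

Augment with B' → B and build the canonical LR(0) collection (I0 = CLOSURE({[B' → . B]}), then GOTO on every symbol after a dot until no new states appear). It has 15 states:
  I0: { [A → . + ,], [A → . X], [B → . A B], [B → . d C A], [B' → . B], [X → . g g], [X → . g] }  — shift
  I1: { [A → + . ,] }  — shift
  I2: { [A → . + ,], [A → . X], [B → . A B], [B → . d C A], [B → A . B], [X → . g g], [X → . g] }  — shift
  I3: { [B' → B .] }  — accept
  I4: { [A → X .] }  — reduce
  I5: { [B → d . C A], [C → . X + ,], [X → . g g], [X → . g] }  — shift
  I6: { [X → g . g], [X → g .] }  — shift, reduce
  I7: { [X → g g .] }  — reduce
  I8: { [A → . + ,], [A → . X], [B → d C . A], [X → . g g], [X → . g] }  — shift
  I9: { [C → X . + ,] }  — shift
  I10: { [C → X + . ,] }  — shift
  I11: { [C → X + , .] }  — reduce
  I12: { [B → d C A .] }  — reduce
  I13: { [B → A B .] }  — reduce
  I14: { [A → + , .] }  — reduce

Conflict in state I6:
  Shift-reduce conflict between [X → g .] and [X → g . g]
So the grammar is NOT LR(0).

Answer: No. Shift-reduce conflict between [X → g .] and [X → g . g]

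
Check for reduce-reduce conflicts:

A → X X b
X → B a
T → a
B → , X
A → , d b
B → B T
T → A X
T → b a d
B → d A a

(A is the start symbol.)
Augment with A' → A and build the canonical LR(0) collection (I0 = CLOSURE({[A' → . A]}), then GOTO on every symbol after a dot until no new states appear). It has 21 states:
  I0: { [A → . , d b], [A → . X X b], [A' → . A], [B → . , X], [B → . B T], [B → . d A a], [X → . B a] }  — shift
  I1: { [A → , . d b], [B → , . X], [B → . , X], [B → . B T], [B → . d A a], [X → . B a] }  — shift
  I2: { [A' → A .] }  — accept
  I3: { [A → . , d b], [A → . X X b], [B → . , X], [B → . B T], [B → . d A a], [B → B . T], [T → . A X], [T → . a], [T → . b a d], [X → . B a], [X → B . a] }  — shift
  I4: { [A → X . X b], [B → . , X], [B → . B T], [B → . d A a], [X → . B a] }  — shift
  I5: { [A → . , d b], [A → . X X b], [B → . , X], [B → . B T], [B → . d A a], [B → d . A a], [X → . B a] }  — shift
  I6: { [B → d A . a] }  — shift
  I7: { [B → d A a .] }  — reduce
  I8: { [B → , . X], [B → . , X], [B → . B T], [B → . d A a], [X → . B a] }  — shift
  I9: { [A → X X . b] }  — shift
  I10: { [A → X X b .] }  — reduce
  I11: { [B → , X .] }  — reduce
  I12: { [B → . , X], [B → . B T], [B → . d A a], [T → A . X], [X → . B a] }  — shift
  I13: { [B → B T .] }  — reduce
  I14: { [T → a .], [X → B a .] }  — 2 reduces
  I15: { [T → b . a d] }  — shift
  I16: { [T → b a . d] }  — shift
  I17: { [T → b a d .] }  — reduce
  I18: { [T → A X .] }  — reduce
  I19: { [A → , d . b], [A → . , d b], [A → . X X b], [B → . , X], [B → . B T], [B → . d A a], [B → d . A a], [X → . B a] }  — shift
  I20: { [A → , d b .] }  — reduce

I14 contains complete items [T → a .], [X → B a .] — reduce-reduce conflict.

Answer: Yes — I14: [T → a .] vs [X → B a .]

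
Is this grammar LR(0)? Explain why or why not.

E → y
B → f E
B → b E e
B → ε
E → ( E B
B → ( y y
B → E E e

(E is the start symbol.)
No. Shift-reduce conflict between [B → .] and [B → . ( y y]

A grammar is LR(0) if no state in the canonical LR(0) collection has:
  - both a shift item (dot before a terminal) and a complete item (shift-reduce conflict), or
  - two or more complete items (reduce-reduce conflict; the accept item [E' → E .] counts as a complete item here).

Augment with E' → E and build the canonical LR(0) collection (I0 = CLOSURE({[E' → . E]}), then GOTO on every symbol after a dot until no new states appear). It has 17 states:
  I0: { [E → . ( E B], [E → . y], [E' → . E] }  — shift
  I1: { [E → ( . E B], [E → . ( E B], [E → . y] }  — shift
  I2: { [E' → E .] }  — accept
  I3: { [E → y .] }  — reduce
  I4: { [B → . ( y y], [B → . E E e], [B → . b E e], [B → . f E], [B → .], [E → ( E . B], [E → . ( E B], [E → . y] }  — shift, reduce
  I5: { [B → ( . y y], [E → ( . E B], [E → . ( E B], [E → . y] }  — shift
  I6: { [E → ( E B .] }  — reduce
  I7: { [B → E . E e], [E → . ( E B], [E → . y] }  — shift
  I8: { [B → b . E e], [E → . ( E B], [E → . y] }  — shift
  I9: { [B → f . E], [E → . ( E B], [E → . y] }  — shift
  I10: { [B → f E .] }  — reduce
  I11: { [B → b E . e] }  — shift
  I12: { [B → b E e .] }  — reduce
  I13: { [B → E E . e] }  — shift
  I14: { [B → E E e .] }  — reduce
  I15: { [B → ( y . y], [E → y .] }  — shift, reduce
  I16: { [B → ( y y .] }  — reduce

Conflict in state I4:
  Shift-reduce conflict between [B → .] and [B → . ( y y]
So the grammar is NOT LR(0).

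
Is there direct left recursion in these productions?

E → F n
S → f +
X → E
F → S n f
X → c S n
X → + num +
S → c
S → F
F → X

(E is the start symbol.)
Direct left recursion occurs when N → N α for some non-terminal N (the right-hand side begins with the left-hand side itself).

E → F n: starts with F
S → f +: starts with f
X → E: starts with E
F → S n f: starts with S
X → c S n: starts with c
X → + num +: starts with '+'
S → c: starts with c
S → F: starts with F
F → X: starts with X

No direct left recursion found.

Answer: No direct left recursion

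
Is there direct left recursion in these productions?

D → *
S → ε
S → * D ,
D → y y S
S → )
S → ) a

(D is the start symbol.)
D → *: starts with '*'
S → ε: starts with ε
S → * D ,: starts with '*'
D → y y S: starts with y
S → ): starts with ')'
S → ) a: starts with ')'

No direct left recursion found.

Answer: No direct left recursion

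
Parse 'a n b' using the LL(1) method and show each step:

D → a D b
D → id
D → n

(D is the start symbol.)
LL(1) parsing maintains a stack (initially the start symbol over $) and the input. At each step: if the stack top is a terminal, match it against the current input token; if it is a non-terminal N, replace it with the RHS of M[N, lookahead] (the unique production whose predict set contains the lookahead).

Stack is shown with the top on the left.

Stack    Input    Action
------------------------
D $      a n b $  output D → a D b
a D b $  a n b $  match 'a'
D b $    n b $    output D → n
n b $    n b $    match 'n'
b $      b $      match 'b'
$        $        accept

The string is accepted.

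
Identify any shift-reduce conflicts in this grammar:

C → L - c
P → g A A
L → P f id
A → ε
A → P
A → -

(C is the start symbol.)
Augment with C' → C and build the canonical LR(0) collection (I0 = CLOSURE({[C' → . C]}), then GOTO on every symbol after a dot until no new states appear). It has 13 states:
  I0: { [C → . L - c], [C' → . C], [L → . P f id], [P → . g A A] }  — shift
  I1: { [C' → C .] }  — accept
  I2: { [C → L . - c] }  — shift
  I3: { [L → P . f id] }  — shift
  I4: { [A → . -], [A → . P], [A → .], [P → . g A A], [P → g . A A] }  — shift, reduce
  I5: { [A → - .] }  — reduce
  I6: { [A → . -], [A → . P], [A → .], [P → . g A A], [P → g A . A] }  — shift, reduce
  I7: { [A → P .] }  — reduce
  I8: { [P → g A A .] }  — reduce
  I9: { [L → P f . id] }  — shift
  I10: { [L → P f id .] }  — reduce
  I11: { [C → L - . c] }  — shift
  I12: { [C → L - c .] }  — reduce

I4 contains reduce item [A → .] and shift items [A → . -], [P → . g A A] — shift-reduce conflict.
I6 contains reduce item [A → .] and shift items [A → . -], [P → . g A A] — shift-reduce conflict.

Answer: Yes — I4: [A → .] vs [A → . -]; I6: [A → .] vs [A → . -]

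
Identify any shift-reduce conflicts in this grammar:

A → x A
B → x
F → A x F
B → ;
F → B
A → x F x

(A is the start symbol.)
Augment with A' → A and build the canonical LR(0) collection (I0 = CLOSURE({[A' → . A]}), then GOTO on every symbol after a dot until no new states appear). It has 12 states:
  I0: { [A → . x A], [A → . x F x], [A' → . A] }  — shift
  I1: { [A' → A .] }  — accept
  I2: { [A → . x A], [A → . x F x], [A → x . A], [A → x . F x], [B → . ;], [B → . x], [F → . A x F], [F → . B] }  — shift
  I3: { [B → ; .] }  — reduce
  I4: { [A → x A .], [F → A . x F] }  — shift, reduce
  I5: { [F → B .] }  — reduce
  I6: { [A → x F . x] }  — shift
  I7: { [A → . x A], [A → . x F x], [A → x . A], [A → x . F x], [B → . ;], [B → . x], [B → x .], [F → . A x F], [F → . B] }  — shift, reduce
  I8: { [A → x F x .] }  — reduce
  I9: { [A → . x A], [A → . x F x], [B → . ;], [B → . x], [F → . A x F], [F → . B], [F → A x . F] }  — shift
  I10: { [F → A . x F] }  — shift
  I11: { [F → A x F .] }  — reduce

I4 contains reduce item [A → x A .] and shift item [F → A . x F] — shift-reduce conflict.
I7 contains reduce item [B → x .] and shift items [A → . x A], [A → . x F x], [B → . ;], [B → . x] — shift-reduce conflict.

Answer: Yes — I4: [A → x A .] vs [F → A . x F]; I7: [B → x .] vs [A → . x A]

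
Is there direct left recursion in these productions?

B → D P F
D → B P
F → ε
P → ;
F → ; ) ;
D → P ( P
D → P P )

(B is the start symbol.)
No direct left recursion

B → D P F: starts with D
D → B P: starts with B
F → ε: starts with ε
P → ;: starts with ';'
F → ; ) ;: starts with ';'
D → P ( P: starts with P
D → P P ): starts with P

No direct left recursion found.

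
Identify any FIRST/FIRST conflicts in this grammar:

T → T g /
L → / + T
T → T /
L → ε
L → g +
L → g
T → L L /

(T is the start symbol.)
Yes. T → T g '/' / T → T '/' on { '/', 'g' }; T → T g '/' / T → L L '/' on { '/', 'g' }; T → T '/' / T → L L '/' on { '/', 'g' }; L → g '+' / L → g on { 'g' }

A FIRST/FIRST conflict occurs when two productions N → α and N → β for the same non-terminal have FIRST(α) ∩ FIRST(β) ≠ ∅ (with ε ∈ FIRST of a nullable right-hand side, so two nullable alternatives also conflict).

FIRST sets of the non-terminals at (or reachable through a nullable prefix from) the front of some alternative:
  FIRST(T) = { '/', 'g' }
  FIRST(L) = { '/', 'g', ε }

Productions for T:
  T → T g /: FIRST = { '/', 'g' }
  T → T /: FIRST = { '/', 'g' }
  T → L L /: FIRST = { '/', 'g' }
Productions for L:
  L → / + T: FIRST = { '/' }
  L → ε: FIRST = { ε }
  L → g +: FIRST = { 'g' }
  L → g: FIRST = { 'g' }

Conflict for T: T → T g / and T → T /
  Overlap: { '/', 'g' }
Conflict for T: T → T g / and T → L L /
  Overlap: { '/', 'g' }
Conflict for T: T → T / and T → L L /
  Overlap: { '/', 'g' }
Conflict for L: L → g + and L → g
  Overlap: { 'g' }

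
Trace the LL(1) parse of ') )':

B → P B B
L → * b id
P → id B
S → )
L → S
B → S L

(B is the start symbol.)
LL(1) parsing maintains a stack (initially the start symbol over $) and the input. At each step: if the stack top is a terminal, match it against the current input token; if it is a non-terminal N, replace it with the RHS of M[N, lookahead] (the unique production whose predict set contains the lookahead).

Stack is shown with the top on the left.

Stack  Input  Action
--------------------
B $    ) ) $  output B → S L
S L $  ) ) $  output S → )
) L $  ) ) $  match ')'
L $    ) $    output L → S
S $    ) $    output S → )
) $    ) $    match ')'
$      $      accept

The string is accepted.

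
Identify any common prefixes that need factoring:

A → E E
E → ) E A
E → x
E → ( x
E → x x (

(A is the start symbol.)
Yes, E has productions with common prefix 'x'

Left-factoring is needed when two productions for the same non-terminal
share a common prefix on the right-hand side.

Productions for E:
  E → ) E A
  E → x
  E → ( x
  E → x x (

Found common prefix 'x' in productions for E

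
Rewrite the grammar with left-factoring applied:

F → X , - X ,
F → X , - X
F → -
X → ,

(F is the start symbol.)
F → X , - X F'
F' → ,
F' → ε
F → -
X → ,

Left-factoring transforms A → αβ₁ | αβ₂ into A → αA' and A' → β₁ | β₂
(α is the longest common prefix among the alternatives). Repeat until
no nonterminal has two alternatives with a common prefix.

Round 1: F has alternatives sharing prefix 'X , - X'. Introduce F': F → X , - X F'
  Add: F' → ,
  Add: F' → ε

No remaining common prefixes — done.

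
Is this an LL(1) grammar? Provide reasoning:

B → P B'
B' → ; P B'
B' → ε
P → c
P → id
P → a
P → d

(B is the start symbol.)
Yes, the grammar is LL(1).

Relevant sets:
  FOLLOW(B') = { $ }

For B':
  PREDICT(B' → ';' P B') = { ';' }
  PREDICT(B' → ε) = { $ }
For P:
  PREDICT(P → c) = { 'c' }
  PREDICT(P → id) = { 'id' }
  PREDICT(P → a) = { 'a' }
  PREDICT(P → d) = { 'd' }
B has a single production, so nothing to check there.

All predict sets are disjoint. The grammar IS LL(1).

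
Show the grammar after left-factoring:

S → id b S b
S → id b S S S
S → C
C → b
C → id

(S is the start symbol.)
S → id b S S'
S' → b
S' → S S
S → C
C → b
C → id

Left-factoring transforms A → αβ₁ | αβ₂ into A → αA' and A' → β₁ | β₂
(α is the longest common prefix among the alternatives). Repeat until
no nonterminal has two alternatives with a common prefix.

Round 1: S has alternatives sharing prefix 'id b S'. Introduce S': S → id b S S'
  Add: S' → b
  Add: S' → S S

No remaining common prefixes — done.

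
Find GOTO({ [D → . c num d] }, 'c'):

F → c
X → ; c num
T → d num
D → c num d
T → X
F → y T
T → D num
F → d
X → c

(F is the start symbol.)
{ [D → c . num d] }

GOTO(I, 'c') = CLOSURE({ [A → αX.β] : [A → α.Xβ] ∈ I, X = 'c' })

Items with dot before 'c', with the dot advanced:
  [D → . c num d] → [D → c . num d]
Closure adds nothing (no advanced item has the dot before a non-terminal).

GOTO = { [D → c . num d] }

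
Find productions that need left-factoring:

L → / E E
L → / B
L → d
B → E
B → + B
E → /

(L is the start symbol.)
Yes, L has productions with common prefix '/'

Left-factoring is needed when two productions for the same non-terminal
share a common prefix on the right-hand side.

Productions for L:
  L → / E E
  L → / B
  L → d
Productions for B:
  B → E
  B → + B

Found common prefix '/' in productions for L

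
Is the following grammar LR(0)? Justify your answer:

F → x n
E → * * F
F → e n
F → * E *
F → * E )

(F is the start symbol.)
A grammar is LR(0) if no state in the canonical LR(0) collection has:
  - both a shift item (dot before a terminal) and a complete item (shift-reduce conflict), or
  - two or more complete items (reduce-reduce conflict; the accept item [F' → F .] counts as a complete item here).

Augment with F' → F and build the canonical LR(0) collection (I0 = CLOSURE({[F' → . F]}), then GOTO on every symbol after a dot until no new states appear). It has 13 states:
  I0: { [F → . * E )], [F → . * E *], [F → . e n], [F → . x n], [F' → . F] }  — shift
  I1: { [E → . * * F], [F → * . E )], [F → * . E *] }  — shift
  I2: { [F' → F .] }  — accept
  I3: { [F → e . n] }  — shift
  I4: { [F → x . n] }  — shift
  I5: { [F → x n .] }  — reduce
  I6: { [F → e n .] }  — reduce
  I7: { [E → * . * F] }  — shift
  I8: { [F → * E . )], [F → * E . *] }  — shift
  I9: { [F → * E ) .] }  — reduce
  I10: { [F → * E * .] }  — reduce
  I11: { [E → * * . F], [F → . * E )], [F → . * E *], [F → . e n], [F → . x n] }  — shift
  I12: { [E → * * F .] }  — reduce

Every state is either a pure shift/goto state or contains exactly one complete item and nothing to shift — no conflicts. The grammar is LR(0).

Answer: Yes, the grammar is LR(0)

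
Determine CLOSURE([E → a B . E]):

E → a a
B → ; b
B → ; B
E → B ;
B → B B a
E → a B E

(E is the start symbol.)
Start with: [E → a B . E]
  [E → a B . E] has the dot before E: add [E → . a a], [E → . B ;], [E → . a B E]
  [E → . B ;] has the dot before B: add [B → . ; b], [B → . ; B], [B → . B B a]
No further items can be added.

CLOSURE = { [B → . ; B], [B → . ; b], [B → . B B a], [E → . B ;], [E → . a B E], [E → . a a], [E → a B . E] }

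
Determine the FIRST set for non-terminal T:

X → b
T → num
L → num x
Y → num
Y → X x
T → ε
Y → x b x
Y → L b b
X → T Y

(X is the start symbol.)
{ 'num', ε }

From T → num:
  - num is a terminal: add 'num' and stop
From T → ε:
  - ε-production, so ε ∈ FIRST(T)

Collecting: FIRST(T) = { 'num', ε }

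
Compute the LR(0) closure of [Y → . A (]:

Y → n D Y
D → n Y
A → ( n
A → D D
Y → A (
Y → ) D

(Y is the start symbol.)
{ [A → . ( n], [A → . D D], [D → . n Y], [Y → . A (] }

To compute CLOSURE, for each item [A → α.Bβ] where B is a non-terminal, add [B → .γ] for all productions B → γ; repeat for the newly added items until nothing changes.

Start with: [Y → . A (]
  [Y → . A (] has the dot before A: add [A → . ( n], [A → . D D]
  [A → . D D] has the dot before D: add [D → . n Y]
No further items can be added.

CLOSURE = { [A → . ( n], [A → . D D], [D → . n Y], [Y → . A (] }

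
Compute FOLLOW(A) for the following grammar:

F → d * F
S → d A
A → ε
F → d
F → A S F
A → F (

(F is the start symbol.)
To compute FOLLOW(A), find every occurrence of A on a right-hand side N → α A β: add FIRST(β) \ {ε}, and if β is empty or nullable also add FOLLOW(N). Iterate to a fixed point.

In S → d A: A is at the end, add FOLLOW(S)
In F → A S F: A is followed by S F, add FIRST(S F) \ {ε} = { 'd' }

The FOLLOW sets referred to above (computed the same way, to a fixed point):
  FOLLOW(S) = { 'd' }

Taking the union: FOLLOW(A) = { 'd' }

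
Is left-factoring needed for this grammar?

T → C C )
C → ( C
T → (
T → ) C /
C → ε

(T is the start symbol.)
No, left-factoring is not needed

Left-factoring is needed when two productions for the same non-terminal
share a common prefix on the right-hand side.

Productions for T:
  T → C C )
  T → (
  T → ) C /
Productions for C:
  C → ( C
  C → ε

No common prefixes found.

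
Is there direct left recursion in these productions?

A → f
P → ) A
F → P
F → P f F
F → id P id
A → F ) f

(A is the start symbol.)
No direct left recursion

A → f: starts with f
P → ) A: starts with ')'
F → P: starts with P
F → P f F: starts with P
F → id P id: starts with id
A → F ) f: starts with F

No direct left recursion found.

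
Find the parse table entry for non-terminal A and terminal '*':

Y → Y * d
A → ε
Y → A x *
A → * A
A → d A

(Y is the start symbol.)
A → * A

To find M[A, '*'], we find productions for A where '*' is in the predict set (PREDICT(N → α) = (FIRST(α) \ {ε}) ∪ (FOLLOW(N) if α ⇒* ε)).

Relevant sets:
  FOLLOW(A) = { 'x' }

A → ε: PREDICT = { 'x' }
A → * A: PREDICT = { '*' }
  '*' is in predict set, so this production goes in M[A, '*']
A → d A: PREDICT = { 'd' }

M[A, '*'] = A → * A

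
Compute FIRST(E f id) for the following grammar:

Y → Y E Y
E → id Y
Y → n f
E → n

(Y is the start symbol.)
{ 'id', 'n' }

FIRST sets of the non-terminals involved (from the grammar, by fixed-point iteration):
  FIRST(E) = { 'id', 'n' }

To compute FIRST(E f id), process the symbols left to right:
Symbol E is a non-terminal. Add FIRST(E) \ {ε} = { 'id', 'n' }
E is not nullable (ε ∉ FIRST(E)), so stop here.
FIRST(E f id) = { 'id', 'n' }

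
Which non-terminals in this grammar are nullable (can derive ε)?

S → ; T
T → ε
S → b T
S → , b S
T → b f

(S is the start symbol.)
ε-productions: T → ε
So T is immediately nullable.
No further non-terminal can be added: every production for the remaining non-terminals contains a terminal or a non-nullable non-terminal.
Nullable = { 'T' }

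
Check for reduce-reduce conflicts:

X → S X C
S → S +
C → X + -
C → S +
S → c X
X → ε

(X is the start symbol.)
Yes — I12: [C → S + .] vs [S → S + .]

Augment with X' → X and build the canonical LR(0) collection (I0 = CLOSURE({[X' → . X]}), then GOTO on every symbol after a dot until no new states appear). It has 13 states:
  I0: { [S → . S +], [S → . c X], [X → . S X C], [X → .], [X' → . X] }  — shift, reduce
  I1: { [S → . S +], [S → . c X], [S → S . +], [X → . S X C], [X → .], [X → S . X C] }  — shift, reduce
  I2: { [X' → X .] }  — accept
  I3: { [S → . S +], [S → . c X], [S → c . X], [X → . S X C], [X → .] }  — shift, reduce
  I4: { [S → c X .] }  — reduce
  I5: { [S → S + .] }  — reduce
  I6: { [C → . S +], [C → . X + -], [S → . S +], [S → . c X], [X → . S X C], [X → .], [X → S X . C] }  — shift, reduce
  I7: { [X → S X C .] }  — reduce
  I8: { [C → S . +], [S → . S +], [S → . c X], [S → S . +], [X → . S X C], [X → .], [X → S . X C] }  — shift, reduce
  I9: { [C → X . + -] }  — shift
  I10: { [C → X + . -] }  — shift
  I11: { [C → X + - .] }  — reduce
  I12: { [C → S + .], [S → S + .] }  — 2 reduces

I12 contains complete items [C → S + .], [S → S + .] — reduce-reduce conflict.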